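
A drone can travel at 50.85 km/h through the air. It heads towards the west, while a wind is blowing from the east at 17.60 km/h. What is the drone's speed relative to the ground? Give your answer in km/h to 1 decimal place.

Taking east as x and north as y: velocity relative to the air = (-50.850, 0.000) km/h; the air relative to ground = (-17.600, 0.000) km/h.
Velocity relative to ground = (-50.850, 0.000) + (-17.600, 0.000) = (-68.450, 0.000) km/h.
Speed = |(-68.450, 0.000)| = 68.450 km/h.

68.5 km/h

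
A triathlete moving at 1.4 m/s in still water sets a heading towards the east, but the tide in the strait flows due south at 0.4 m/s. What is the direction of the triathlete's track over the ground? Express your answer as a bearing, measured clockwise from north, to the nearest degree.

106°

Taking east as x and north as y: velocity relative to the water = (1.400, 0.000) m/s; the water relative to ground = (0.000, -0.400) m/s.
Velocity relative to ground = (1.400, 0.000) + (0.000, -0.400) = (1.400, -0.400) m/s.
Bearing = atan2(1.40, -0.40) = 105.95° clockwise from north.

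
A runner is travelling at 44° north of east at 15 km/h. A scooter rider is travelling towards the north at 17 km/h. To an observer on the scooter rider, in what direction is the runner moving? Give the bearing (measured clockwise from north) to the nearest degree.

121°

Taking east as x and north as y: runner velocity = (10.790, 10.420) km/h; scooter rider velocity = (0.000, 17.000) km/h.
Velocity of runner relative to scooter rider = (10.790, 10.420) − (0.000, 17.000) = (10.790, -6.580) km/h.
Bearing = atan2(10.79, -6.58) = 121.38° clockwise from north.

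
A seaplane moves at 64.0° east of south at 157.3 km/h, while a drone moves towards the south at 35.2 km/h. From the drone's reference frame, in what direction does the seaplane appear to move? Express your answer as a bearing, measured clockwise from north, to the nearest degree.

103°

Taking east as x and north as y: seaplane velocity = (141.380, -68.956) km/h; drone velocity = (0.000, -35.200) km/h.
Velocity of seaplane relative to drone = (141.380, -68.956) − (0.000, -35.200) = (141.380, -33.756) km/h.
Bearing = atan2(141.38, -33.76) = 103.43° clockwise from north.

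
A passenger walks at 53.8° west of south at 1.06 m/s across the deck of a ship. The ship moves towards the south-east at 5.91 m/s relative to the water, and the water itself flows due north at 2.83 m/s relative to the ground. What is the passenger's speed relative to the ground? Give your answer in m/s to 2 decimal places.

3.87 m/s

In east/north components (m/s): passenger relative to ship = (-0.855, -0.626); ship relative to water = (4.179, -4.179); water relative to ground = (0.000, 2.830).
Sum = (3.324, -1.975) m/s.
Speed = |(3.324, -1.975)| = 3.866 m/s.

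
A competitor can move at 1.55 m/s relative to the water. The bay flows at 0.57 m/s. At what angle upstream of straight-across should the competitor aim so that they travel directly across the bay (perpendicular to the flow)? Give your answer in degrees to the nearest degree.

22°

To cancel the current, the upstream component of the competitor's velocity must equal the flow: 1.55 sin θ = 0.57.
sin θ = 0.57 / 1.55 = 0.3677.
θ = arcsin(0.3677) = 21.576°.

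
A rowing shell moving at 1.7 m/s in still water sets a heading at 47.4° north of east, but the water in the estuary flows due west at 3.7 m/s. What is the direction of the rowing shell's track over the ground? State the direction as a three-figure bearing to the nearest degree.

296°

Taking east as x and north as y: velocity relative to the water = (1.151, 1.251) m/s; the water relative to ground = (-3.700, 0.000) m/s.
Velocity relative to ground = (1.151, 1.251) + (-3.700, 0.000) = (-2.549, 1.251) m/s.
Bearing = atan2(-2.55, 1.25) = 296.14° clockwise from north.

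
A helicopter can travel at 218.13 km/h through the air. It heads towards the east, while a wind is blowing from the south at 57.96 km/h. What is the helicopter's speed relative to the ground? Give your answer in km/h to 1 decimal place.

225.7 km/h

Taking east as x and north as y: velocity relative to the air = (218.130, 0.000) km/h; the air relative to ground = (0.000, 57.960) km/h.
Velocity relative to ground = (218.130, 0.000) + (0.000, 57.960) = (218.130, 57.960) km/h.
Speed = |(218.130, 57.960)| = 225.699 km/h.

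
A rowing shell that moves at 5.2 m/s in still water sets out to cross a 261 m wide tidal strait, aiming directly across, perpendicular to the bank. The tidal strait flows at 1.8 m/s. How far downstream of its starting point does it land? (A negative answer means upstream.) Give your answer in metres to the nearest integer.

90 m

Perpendicular speed = 5.200 m/s; crossing time = 261 / 5.200 = 50.192 s.
Net downstream speed = 1.800 m/s.
Drift = 1.800 × 50.192 = 90.346 m (downstream).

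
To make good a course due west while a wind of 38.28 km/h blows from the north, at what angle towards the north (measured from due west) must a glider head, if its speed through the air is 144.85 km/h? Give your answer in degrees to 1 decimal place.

The wind pushes perpendicular to the desired track; the heading must have a component into the wind equal to 38.28 km/h: 144.85 sin θ = 38.28.
sin θ = 0.2643, so θ = 15.324°.

15.3°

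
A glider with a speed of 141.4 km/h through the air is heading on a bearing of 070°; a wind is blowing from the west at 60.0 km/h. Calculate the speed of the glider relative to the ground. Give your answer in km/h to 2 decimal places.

198.84 km/h

Taking east as x and north as y: velocity relative to the air = (132.873, 48.362) km/h; the air relative to ground = (60.000, 0.000) km/h.
Velocity relative to ground = (132.873, 48.362) + (60.000, 0.000) = (192.873, 48.362) km/h.
Speed = |(192.873, 48.362)| = 198.843 km/h.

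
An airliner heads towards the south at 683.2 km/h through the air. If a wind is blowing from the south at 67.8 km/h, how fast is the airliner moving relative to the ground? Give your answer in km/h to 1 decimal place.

615.4 km/h

Taking east as x and north as y: velocity relative to the air = (0.000, -683.200) km/h; the air relative to ground = (0.000, 67.800) km/h.
Velocity relative to ground = (0.000, -683.200) + (0.000, 67.800) = (0.000, -615.400) km/h.
Speed = |(0.000, -615.400)| = 615.400 km/h.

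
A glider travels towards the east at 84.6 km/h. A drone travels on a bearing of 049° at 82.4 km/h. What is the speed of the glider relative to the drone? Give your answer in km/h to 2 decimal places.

58.52 km/h

Taking east as x and north as y: glider velocity = (84.600, 0.000) km/h; drone velocity = (62.188, 54.059) km/h.
Velocity of glider relative to drone = (84.600, 0.000) − (62.188, 54.059) = (22.412, -54.059) km/h.
Magnitude = |(22.412, -54.059)| = 58.521 km/h.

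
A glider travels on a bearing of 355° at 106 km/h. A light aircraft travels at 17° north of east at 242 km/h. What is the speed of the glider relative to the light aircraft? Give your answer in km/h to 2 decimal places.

Taking east as x and north as y: glider velocity = (-9.239, 105.597) km/h; light aircraft velocity = (231.426, 70.754) km/h.
Velocity of glider relative to light aircraft = (-9.239, 105.597) − (231.426, 70.754) = (-240.664, 34.843) km/h.
Magnitude = |(-240.664, 34.843)| = 243.173 km/h.

243.17 km/h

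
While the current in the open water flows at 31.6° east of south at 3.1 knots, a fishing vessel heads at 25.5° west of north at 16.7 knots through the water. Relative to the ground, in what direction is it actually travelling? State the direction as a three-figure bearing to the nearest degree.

Taking east as x and north as y: velocity relative to the water = (-7.190, 15.073) knots; the water relative to ground = (1.624, -2.640) knots.
Velocity relative to ground = (-7.190, 15.073) + (1.624, -2.640) = (-5.565, 12.433) knots.
Bearing = atan2(-5.57, 12.43) = 335.89° clockwise from north.

336°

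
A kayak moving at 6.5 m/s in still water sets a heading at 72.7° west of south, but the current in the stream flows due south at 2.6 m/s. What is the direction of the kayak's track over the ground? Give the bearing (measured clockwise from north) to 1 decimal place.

233.9°

Taking east as x and north as y: velocity relative to the water = (-6.206, -1.933) m/s; the water relative to ground = (0.000, -2.600) m/s.
Velocity relative to ground = (-6.206, -1.933) + (0.000, -2.600) = (-6.206, -4.533) m/s.
Bearing = atan2(-6.21, -4.53) = 233.85° clockwise from north.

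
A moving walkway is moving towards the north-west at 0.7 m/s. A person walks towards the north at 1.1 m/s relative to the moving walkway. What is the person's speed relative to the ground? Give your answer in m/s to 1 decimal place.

Taking east as x and north as y: moving walkway velocity = (-0.495, 0.495) m/s; person velocity relative to moving walkway = (0.000, 1.100) m/s.
Velocity relative to ground = (-0.495, 0.495) + (0.000, 1.100) = (-0.495, 1.595) m/s.
Speed = |(-0.495, 1.595)| = 1.670 m/s.

1.7 m/s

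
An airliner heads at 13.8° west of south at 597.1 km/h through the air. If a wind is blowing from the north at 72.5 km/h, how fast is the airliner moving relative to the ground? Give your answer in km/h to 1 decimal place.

667.7 km/h

Taking east as x and north as y: velocity relative to the air = (-142.428, -579.864) km/h; the air relative to ground = (0.000, -72.500) km/h.
Velocity relative to ground = (-142.428, -579.864) + (0.000, -72.500) = (-142.428, -652.364) km/h.
Speed = |(-142.428, -652.364)| = 667.731 km/h.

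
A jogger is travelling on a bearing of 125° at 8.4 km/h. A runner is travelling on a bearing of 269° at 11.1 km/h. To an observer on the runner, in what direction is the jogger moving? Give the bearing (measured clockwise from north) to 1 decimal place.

Taking east as x and north as y: jogger velocity = (6.881, -4.818) km/h; runner velocity = (-11.098, -0.194) km/h.
Velocity of jogger relative to runner = (6.881, -4.818) − (-11.098, -0.194) = (17.979, -4.624) km/h.
Bearing = atan2(17.98, -4.62) = 104.42° clockwise from north.

104.4°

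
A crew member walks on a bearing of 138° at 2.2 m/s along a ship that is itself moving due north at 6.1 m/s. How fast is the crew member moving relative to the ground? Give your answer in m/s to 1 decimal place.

Taking east as x and north as y: ship velocity = (0.000, 6.100) m/s; crew member velocity relative to ship = (1.472, -1.635) m/s.
Velocity relative to ground = (0.000, 6.100) + (1.472, -1.635) = (1.472, 4.465) m/s.
Speed = |(1.472, 4.465)| = 4.701 m/s.

4.7 m/s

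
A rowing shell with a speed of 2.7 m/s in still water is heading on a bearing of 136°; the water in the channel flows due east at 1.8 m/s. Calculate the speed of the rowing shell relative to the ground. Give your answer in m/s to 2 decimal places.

4.16 m/s

Taking east as x and north as y: velocity relative to the water = (1.876, -1.942) m/s; the water relative to ground = (1.800, 0.000) m/s.
Velocity relative to ground = (1.876, -1.942) + (1.800, 0.000) = (3.676, -1.942) m/s.
Speed = |(3.676, -1.942)| = 4.157 m/s.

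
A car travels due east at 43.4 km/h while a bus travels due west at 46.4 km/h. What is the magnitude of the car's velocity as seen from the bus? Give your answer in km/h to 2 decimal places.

Taking east as x and north as y: car velocity = (43.400, 0.000) km/h; bus velocity = (-46.400, 0.000) km/h.
Velocity of car relative to bus = (43.400, 0.000) − (-46.400, 0.000) = (89.800, 0.000) km/h.
Magnitude = |(89.800, 0.000)| = 89.800 km/h.

89.80 km/h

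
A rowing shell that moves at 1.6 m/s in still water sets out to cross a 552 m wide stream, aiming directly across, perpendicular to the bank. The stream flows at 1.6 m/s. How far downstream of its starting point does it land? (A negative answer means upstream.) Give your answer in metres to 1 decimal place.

Perpendicular speed = 1.600 m/s; crossing time = 552 / 1.600 = 345.000 s.
Net downstream speed = 1.600 m/s.
Drift = 1.600 × 345.000 = 552.000 m (downstream).

552.0 m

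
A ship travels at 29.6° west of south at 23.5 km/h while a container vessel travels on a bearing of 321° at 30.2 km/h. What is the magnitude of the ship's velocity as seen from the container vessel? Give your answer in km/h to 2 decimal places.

Taking east as x and north as y: ship velocity = (-11.608, -20.433) km/h; container vessel velocity = (-19.005, 23.470) km/h.
Velocity of ship relative to container vessel = (-11.608, -20.433) − (-19.005, 23.470) = (7.398, -43.903) km/h.
Magnitude = |(7.398, -43.903)| = 44.522 km/h.

44.52 km/h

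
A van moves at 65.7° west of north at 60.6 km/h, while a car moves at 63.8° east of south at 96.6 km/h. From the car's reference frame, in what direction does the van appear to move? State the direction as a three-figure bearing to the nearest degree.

Taking east as x and north as y: van velocity = (-55.231, 24.938) km/h; car velocity = (86.675, -42.649) km/h.
Velocity of van relative to car = (-55.231, 24.938) − (86.675, -42.649) = (-141.906, 67.587) km/h.
Bearing = atan2(-141.91, 67.59) = 295.47° clockwise from north.

295°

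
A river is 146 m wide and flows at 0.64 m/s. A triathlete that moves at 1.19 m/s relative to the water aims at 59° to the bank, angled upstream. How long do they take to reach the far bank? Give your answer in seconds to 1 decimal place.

The component of the triathlete's velocity perpendicular to the bank is 1.19 × sin 59° = 1.020 m/s.
The flow acts along the bank and has no component across it.
Time = 146 / 1.020 = 143.133 s.

143.1 s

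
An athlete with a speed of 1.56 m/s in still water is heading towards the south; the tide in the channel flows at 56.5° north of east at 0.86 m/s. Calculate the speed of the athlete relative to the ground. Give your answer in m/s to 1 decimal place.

1.0 m/s

Taking east as x and north as y: velocity relative to the water = (0.000, -1.560) m/s; the water relative to ground = (0.475, 0.717) m/s.
Velocity relative to ground = (0.000, -1.560) + (0.475, 0.717) = (0.475, -0.843) m/s.
Speed = |(0.475, -0.843)| = 0.967 m/s.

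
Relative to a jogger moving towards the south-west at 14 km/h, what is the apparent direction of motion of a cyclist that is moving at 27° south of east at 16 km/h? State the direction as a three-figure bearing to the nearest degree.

Taking east as x and north as y: cyclist velocity = (14.256, -7.264) km/h; jogger velocity = (-9.899, -9.899) km/h.
Velocity of cyclist relative to jogger = (14.256, -7.264) − (-9.899, -9.899) = (24.156, 2.636) km/h.
Bearing = atan2(24.16, 2.64) = 83.77° clockwise from north.

084°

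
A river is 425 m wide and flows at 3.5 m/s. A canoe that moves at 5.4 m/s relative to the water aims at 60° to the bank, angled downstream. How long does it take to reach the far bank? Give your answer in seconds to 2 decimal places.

90.88 s

The component of the canoe's velocity perpendicular to the bank is 5.4 × sin 60° = 4.677 m/s.
The current is parallel to the bank, so it does not affect the crossing time.
Time = 425 / 4.677 = 90.879 s.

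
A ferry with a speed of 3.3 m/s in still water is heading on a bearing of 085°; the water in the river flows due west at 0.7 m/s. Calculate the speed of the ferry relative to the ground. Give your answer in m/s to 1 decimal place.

Taking east as x and north as y: velocity relative to the water = (3.287, 0.288) m/s; the water relative to ground = (-0.700, 0.000) m/s.
Velocity relative to ground = (3.287, 0.288) + (-0.700, 0.000) = (2.587, 0.288) m/s.
Speed = |(2.587, 0.288)| = 2.603 m/s.

2.6 m/s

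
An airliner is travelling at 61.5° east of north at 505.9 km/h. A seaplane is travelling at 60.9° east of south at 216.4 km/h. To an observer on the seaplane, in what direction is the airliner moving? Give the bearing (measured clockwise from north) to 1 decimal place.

Taking east as x and north as y: airliner velocity = (444.594, 241.395) km/h; seaplane velocity = (189.084, -105.243) km/h.
Velocity of airliner relative to seaplane = (444.594, 241.395) − (189.084, -105.243) = (255.509, 346.638) km/h.
Bearing = atan2(255.51, 346.64) = 36.39° clockwise from north.

036.4°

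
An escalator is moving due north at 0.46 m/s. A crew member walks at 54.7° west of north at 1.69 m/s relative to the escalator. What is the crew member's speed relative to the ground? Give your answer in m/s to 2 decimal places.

1.99 m/s

Taking east as x and north as y: escalator velocity = (0.000, 0.460) m/s; crew member velocity relative to escalator = (-1.379, 0.977) m/s.
Velocity relative to ground = (0.000, 0.460) + (-1.379, 0.977) = (-1.379, 1.437) m/s.
Speed = |(-1.379, 1.437)| = 1.992 m/s.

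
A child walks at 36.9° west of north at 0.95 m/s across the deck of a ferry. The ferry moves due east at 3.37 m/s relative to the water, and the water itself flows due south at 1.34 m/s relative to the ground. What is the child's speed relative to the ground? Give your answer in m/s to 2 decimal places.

2.86 m/s

In east/north components (m/s): child relative to ferry = (-0.570, 0.760); ferry relative to water = (3.370, 0.000); water relative to ground = (0.000, -1.340).
Sum = (2.800, -0.580) m/s.
Speed = |(2.800, -0.580)| = 2.859 m/s.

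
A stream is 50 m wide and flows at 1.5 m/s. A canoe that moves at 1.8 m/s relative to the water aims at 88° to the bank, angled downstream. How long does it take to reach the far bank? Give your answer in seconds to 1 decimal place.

The component of the canoe's velocity perpendicular to the bank is 1.8 × sin 88° = 1.799 m/s.
The flow acts along the bank and has no component across it.
Time = 50 / 1.799 = 27.795 s.

27.8 s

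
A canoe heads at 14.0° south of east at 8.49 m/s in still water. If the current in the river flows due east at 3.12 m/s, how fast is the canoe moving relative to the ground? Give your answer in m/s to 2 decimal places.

Taking east as x and north as y: velocity relative to the water = (8.238, -2.054) m/s; the water relative to ground = (3.120, 0.000) m/s.
Velocity relative to ground = (8.238, -2.054) + (3.120, 0.000) = (11.358, -2.054) m/s.
Speed = |(11.358, -2.054)| = 11.542 m/s.

11.54 m/s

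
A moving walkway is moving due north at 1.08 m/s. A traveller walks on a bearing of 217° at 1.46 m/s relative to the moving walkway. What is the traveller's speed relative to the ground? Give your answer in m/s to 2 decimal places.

Taking east as x and north as y: moving walkway velocity = (0.000, 1.080) m/s; traveller velocity relative to moving walkway = (-0.879, -1.166) m/s.
Velocity relative to ground = (0.000, 1.080) + (-0.879, -1.166) = (-0.879, -0.086) m/s.
Speed = |(-0.879, -0.086)| = 0.883 m/s.

0.88 m/s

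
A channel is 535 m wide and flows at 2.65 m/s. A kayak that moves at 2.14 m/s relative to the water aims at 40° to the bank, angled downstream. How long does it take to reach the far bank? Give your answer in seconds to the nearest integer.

389 s

The component of the kayak's velocity perpendicular to the bank is 2.14 × sin 40° = 1.376 m/s.
The current is parallel to the bank, so it does not affect the crossing time.
Time = 535 / 1.376 = 388.931 s.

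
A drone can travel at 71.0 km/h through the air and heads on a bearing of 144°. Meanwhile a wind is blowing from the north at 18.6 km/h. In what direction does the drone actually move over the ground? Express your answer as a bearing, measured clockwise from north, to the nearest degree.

Taking east as x and north as y: velocity relative to the air = (41.733, -57.440) km/h; the air relative to ground = (0.000, -18.600) km/h.
Velocity relative to ground = (41.733, -57.440) + (0.000, -18.600) = (41.733, -76.040) km/h.
Bearing = atan2(41.73, -76.04) = 151.24° clockwise from north.

151°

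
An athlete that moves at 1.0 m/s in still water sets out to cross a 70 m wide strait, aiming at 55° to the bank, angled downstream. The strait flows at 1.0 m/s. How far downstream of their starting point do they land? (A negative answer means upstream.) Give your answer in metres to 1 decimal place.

Perpendicular speed = 0.819 m/s; crossing time = 70 / 0.819 = 85.454 s.
Net downstream speed = 1.574 m/s.
Drift = 1.574 × 85.454 = 134.469 m (downstream).

134.5 m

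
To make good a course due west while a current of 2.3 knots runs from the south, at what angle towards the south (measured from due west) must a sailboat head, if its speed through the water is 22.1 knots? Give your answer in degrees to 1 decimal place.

The current pushes perpendicular to the desired track; the heading must have a component into the current equal to 2.3 knots: 22.1 sin θ = 2.3.
sin θ = 0.1041, so θ = 5.974°.

6.0°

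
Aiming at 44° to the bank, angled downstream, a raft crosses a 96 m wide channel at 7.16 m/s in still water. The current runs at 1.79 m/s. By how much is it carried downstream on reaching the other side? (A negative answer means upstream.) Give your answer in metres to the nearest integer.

Perpendicular speed = 4.974 m/s; crossing time = 96 / 4.974 = 19.301 s.
Net downstream speed = 6.940 m/s.
Drift = 6.940 × 19.301 = 133.960 m (downstream).

134 m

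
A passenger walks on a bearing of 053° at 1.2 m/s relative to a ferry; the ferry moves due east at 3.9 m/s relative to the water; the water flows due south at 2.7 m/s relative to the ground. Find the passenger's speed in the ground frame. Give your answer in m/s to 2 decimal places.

5.25 m/s

In east/north components (m/s): passenger relative to ferry = (0.958, 0.722); ferry relative to water = (3.900, 0.000); water relative to ground = (0.000, -2.700).
Sum = (4.858, -1.978) m/s.
Speed = |(4.858, -1.978)| = 5.246 m/s.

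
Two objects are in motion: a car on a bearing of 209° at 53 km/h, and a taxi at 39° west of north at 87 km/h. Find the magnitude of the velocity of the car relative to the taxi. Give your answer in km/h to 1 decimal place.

117.6 km/h

Taking east as x and north as y: car velocity = (-25.695, -46.355) km/h; taxi velocity = (-54.751, 67.612) km/h.
Velocity of car relative to taxi = (-25.695, -46.355) − (-54.751, 67.612) = (29.056, -113.967) km/h.
Magnitude = |(29.056, -113.967)| = 117.612 km/h.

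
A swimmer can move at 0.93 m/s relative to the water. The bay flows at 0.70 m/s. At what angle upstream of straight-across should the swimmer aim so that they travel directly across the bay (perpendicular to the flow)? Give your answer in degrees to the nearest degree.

49°

To cancel the current, the upstream component of the swimmer's velocity must equal the flow: 0.93 sin θ = 0.70.
sin θ = 0.70 / 0.93 = 0.7527.
θ = arcsin(0.7527) = 48.824°.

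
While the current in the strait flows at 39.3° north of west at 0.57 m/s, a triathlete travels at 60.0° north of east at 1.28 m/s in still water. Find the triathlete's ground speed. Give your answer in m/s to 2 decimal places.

1.48 m/s

Taking east as x and north as y: velocity relative to the water = (0.640, 1.109) m/s; the water relative to ground = (-0.441, 0.361) m/s.
Velocity relative to ground = (0.640, 1.109) + (-0.441, 0.361) = (0.199, 1.470) m/s.
Speed = |(0.199, 1.470)| = 1.483 m/s.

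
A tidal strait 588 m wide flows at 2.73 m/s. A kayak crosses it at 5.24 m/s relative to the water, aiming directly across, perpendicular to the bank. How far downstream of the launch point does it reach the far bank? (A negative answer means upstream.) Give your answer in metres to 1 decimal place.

Perpendicular speed = 5.240 m/s; crossing time = 588 / 5.240 = 112.214 s.
Net downstream speed = 2.730 m/s.
Drift = 2.730 × 112.214 = 306.344 m (downstream).

306.3 m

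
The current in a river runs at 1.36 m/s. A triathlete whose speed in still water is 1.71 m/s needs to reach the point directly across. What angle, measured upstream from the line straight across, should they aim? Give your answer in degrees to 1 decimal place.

To cancel the current, the upstream component of the triathlete's velocity must equal the flow: 1.71 sin θ = 1.36.
sin θ = 1.36 / 1.71 = 0.7953.
θ = arcsin(0.7953) = 52.686°.

52.7°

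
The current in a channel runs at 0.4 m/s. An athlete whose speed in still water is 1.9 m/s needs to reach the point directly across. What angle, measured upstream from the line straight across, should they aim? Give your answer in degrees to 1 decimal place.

To cancel the current, the upstream component of the athlete's velocity must equal the flow: 1.9 sin θ = 0.4.
sin θ = 0.4 / 1.9 = 0.2105.
θ = arcsin(0.2105) = 12.153°.

12.2°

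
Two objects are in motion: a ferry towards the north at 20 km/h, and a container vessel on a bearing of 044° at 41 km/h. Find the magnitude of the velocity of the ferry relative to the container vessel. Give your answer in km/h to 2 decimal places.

Taking east as x and north as y: ferry velocity = (0.000, 20.000) km/h; container vessel velocity = (28.481, 29.493) km/h.
Velocity of ferry relative to container vessel = (0.000, 20.000) − (28.481, 29.493) = (-28.481, -9.493) km/h.
Magnitude = |(-28.481, -9.493)| = 30.021 km/h.

30.02 km/h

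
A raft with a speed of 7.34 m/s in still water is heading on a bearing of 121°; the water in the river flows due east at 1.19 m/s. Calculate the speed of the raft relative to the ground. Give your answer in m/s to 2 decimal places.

8.38 m/s

Taking east as x and north as y: velocity relative to the water = (6.292, -3.780) m/s; the water relative to ground = (1.190, 0.000) m/s.
Velocity relative to ground = (6.292, -3.780) + (1.190, 0.000) = (7.482, -3.780) m/s.
Speed = |(7.482, -3.780)| = 8.382 m/s.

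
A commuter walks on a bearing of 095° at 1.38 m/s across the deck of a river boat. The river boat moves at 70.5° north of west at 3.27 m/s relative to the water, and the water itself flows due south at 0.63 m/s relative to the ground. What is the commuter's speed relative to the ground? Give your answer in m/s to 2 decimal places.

2.35 m/s

In east/north components (m/s): commuter relative to river boat = (1.375, -0.120); river boat relative to water = (-1.092, 3.082); water relative to ground = (0.000, -0.630).
Sum = (0.283, 2.332) m/s.
Speed = |(0.283, 2.332)| = 2.349 m/s.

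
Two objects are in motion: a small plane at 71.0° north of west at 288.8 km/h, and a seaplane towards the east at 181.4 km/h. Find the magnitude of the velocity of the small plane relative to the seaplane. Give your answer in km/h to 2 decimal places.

Taking east as x and north as y: small plane velocity = (-94.024, 273.066) km/h; seaplane velocity = (181.400, 0.000) km/h.
Velocity of small plane relative to seaplane = (-94.024, 273.066) − (181.400, 0.000) = (-275.424, 273.066) km/h.
Magnitude = |(-275.424, 273.066)| = 387.844 km/h.

387.84 km/h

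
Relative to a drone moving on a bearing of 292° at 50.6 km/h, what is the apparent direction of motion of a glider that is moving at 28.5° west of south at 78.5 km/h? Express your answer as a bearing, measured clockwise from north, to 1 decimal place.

173.9°

Taking east as x and north as y: glider velocity = (-37.457, -68.987) km/h; drone velocity = (-46.916, 18.955) km/h.
Velocity of glider relative to drone = (-37.457, -68.987) − (-46.916, 18.955) = (9.459, -87.942) km/h.
Bearing = atan2(9.46, -87.94) = 173.86° clockwise from north.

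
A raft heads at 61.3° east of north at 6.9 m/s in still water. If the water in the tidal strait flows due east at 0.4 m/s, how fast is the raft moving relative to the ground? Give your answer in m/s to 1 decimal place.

7.3 m/s

Taking east as x and north as y: velocity relative to the water = (6.052, 3.314) m/s; the water relative to ground = (0.400, 0.000) m/s.
Velocity relative to ground = (6.052, 3.314) + (0.400, 0.000) = (6.452, 3.314) m/s.
Speed = |(6.452, 3.314)| = 7.253 m/s.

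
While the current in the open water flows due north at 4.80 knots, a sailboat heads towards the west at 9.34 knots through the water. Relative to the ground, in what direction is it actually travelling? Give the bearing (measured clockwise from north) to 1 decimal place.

297.2°

Taking east as x and north as y: velocity relative to the water = (-9.340, 0.000) knots; the water relative to ground = (0.000, 4.800) knots.
Velocity relative to ground = (-9.340, 0.000) + (0.000, 4.800) = (-9.340, 4.800) knots.
Bearing = atan2(-9.34, 4.80) = 297.20° clockwise from north.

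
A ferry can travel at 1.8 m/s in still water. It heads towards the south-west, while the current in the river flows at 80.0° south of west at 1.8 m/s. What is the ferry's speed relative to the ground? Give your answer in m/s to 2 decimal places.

Taking east as x and north as y: velocity relative to the water = (-1.273, -1.273) m/s; the water relative to ground = (-0.313, -1.773) m/s.
Velocity relative to ground = (-1.273, -1.273) + (-0.313, -1.773) = (-1.585, -3.045) m/s.
Speed = |(-1.585, -3.045)| = 3.433 m/s.

3.43 m/s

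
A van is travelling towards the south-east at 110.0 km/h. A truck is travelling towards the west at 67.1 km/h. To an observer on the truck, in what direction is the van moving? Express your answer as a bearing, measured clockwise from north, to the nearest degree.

118°

Taking east as x and north as y: van velocity = (77.782, -77.782) km/h; truck velocity = (-67.100, 0.000) km/h.
Velocity of van relative to truck = (77.782, -77.782) − (-67.100, 0.000) = (144.882, -77.782) km/h.
Bearing = atan2(144.88, -77.78) = 118.23° clockwise from north.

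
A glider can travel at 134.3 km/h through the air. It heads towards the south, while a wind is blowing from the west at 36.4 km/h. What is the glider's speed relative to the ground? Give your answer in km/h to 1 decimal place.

139.1 km/h

Taking east as x and north as y: velocity relative to the air = (0.000, -134.300) km/h; the air relative to ground = (36.400, 0.000) km/h.
Velocity relative to ground = (0.000, -134.300) + (36.400, 0.000) = (36.400, -134.300) km/h.
Speed = |(36.400, -134.300)| = 139.145 km/h.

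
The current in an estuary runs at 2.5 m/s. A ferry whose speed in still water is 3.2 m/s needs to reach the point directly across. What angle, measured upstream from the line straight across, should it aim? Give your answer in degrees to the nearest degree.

To cancel the current, the upstream component of the ferry's velocity must equal the flow: 3.2 sin θ = 2.5.
sin θ = 2.5 / 3.2 = 0.7812.
θ = arcsin(0.7812) = 51.375°.

51°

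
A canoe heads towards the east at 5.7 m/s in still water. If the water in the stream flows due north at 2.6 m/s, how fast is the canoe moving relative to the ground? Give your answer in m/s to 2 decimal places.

Taking east as x and north as y: velocity relative to the water = (5.700, 0.000) m/s; the water relative to ground = (0.000, 2.600) m/s.
Velocity relative to ground = (5.700, 0.000) + (0.000, 2.600) = (5.700, 2.600) m/s.
Speed = |(5.700, 2.600)| = 6.265 m/s.

6.26 m/s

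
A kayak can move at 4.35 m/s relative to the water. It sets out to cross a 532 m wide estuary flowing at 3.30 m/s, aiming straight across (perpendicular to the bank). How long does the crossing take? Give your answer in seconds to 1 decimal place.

122.3 s

The component of the kayak's velocity perpendicular to the bank is 4.35 m/s.
The flow acts along the bank and has no component across it.
Time = 532 / 4.350 = 122.299 s.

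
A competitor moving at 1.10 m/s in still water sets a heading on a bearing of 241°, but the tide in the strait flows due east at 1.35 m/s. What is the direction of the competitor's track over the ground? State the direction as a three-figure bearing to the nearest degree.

144°

Taking east as x and north as y: velocity relative to the water = (-0.962, -0.533) m/s; the water relative to ground = (1.350, 0.000) m/s.
Velocity relative to ground = (-0.962, -0.533) + (1.350, 0.000) = (0.388, -0.533) m/s.
Bearing = atan2(0.39, -0.53) = 143.97° clockwise from north.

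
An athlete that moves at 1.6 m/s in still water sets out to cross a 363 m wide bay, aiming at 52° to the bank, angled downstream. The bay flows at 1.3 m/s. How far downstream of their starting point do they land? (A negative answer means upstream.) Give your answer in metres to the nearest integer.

Perpendicular speed = 1.261 m/s; crossing time = 363 / 1.261 = 287.909 s.
Net downstream speed = 2.285 m/s.
Drift = 2.285 × 287.909 = 657.888 m (downstream).

658 m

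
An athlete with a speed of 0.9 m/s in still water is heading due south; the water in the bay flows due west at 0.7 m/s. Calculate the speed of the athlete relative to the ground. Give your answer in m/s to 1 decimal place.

Taking east as x and north as y: velocity relative to the water = (0.000, -0.900) m/s; the water relative to ground = (-0.700, 0.000) m/s.
Velocity relative to ground = (0.000, -0.900) + (-0.700, 0.000) = (-0.700, -0.900) m/s.
Speed = |(-0.700, -0.900)| = 1.140 m/s.

1.1 m/s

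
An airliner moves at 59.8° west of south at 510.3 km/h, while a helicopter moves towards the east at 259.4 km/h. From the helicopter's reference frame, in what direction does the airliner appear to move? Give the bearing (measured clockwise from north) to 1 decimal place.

Taking east as x and north as y: airliner velocity = (-441.039, -256.691) km/h; helicopter velocity = (259.400, 0.000) km/h.
Velocity of airliner relative to helicopter = (-441.039, -256.691) − (259.400, 0.000) = (-700.439, -256.691) km/h.
Bearing = atan2(-700.44, -256.69) = 249.87° clockwise from north.

249.9°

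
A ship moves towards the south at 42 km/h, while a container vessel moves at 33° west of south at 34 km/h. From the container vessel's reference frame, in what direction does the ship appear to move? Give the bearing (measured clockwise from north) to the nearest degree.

126°

Taking east as x and north as y: ship velocity = (0.000, -42.000) km/h; container vessel velocity = (-18.518, -28.515) km/h.
Velocity of ship relative to container vessel = (0.000, -42.000) − (-18.518, -28.515) = (18.518, -13.485) km/h.
Bearing = atan2(18.52, -13.49) = 126.06° clockwise from north.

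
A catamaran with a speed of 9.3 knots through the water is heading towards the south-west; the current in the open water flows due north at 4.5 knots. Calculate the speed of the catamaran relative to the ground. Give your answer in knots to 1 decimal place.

6.9 knots

Taking east as x and north as y: velocity relative to the water = (-6.576, -6.576) knots; the water relative to ground = (0.000, 4.500) knots.
Velocity relative to ground = (-6.576, -6.576) + (0.000, 4.500) = (-6.576, -2.076) knots.
Speed = |(-6.576, -2.076)| = 6.896 knots.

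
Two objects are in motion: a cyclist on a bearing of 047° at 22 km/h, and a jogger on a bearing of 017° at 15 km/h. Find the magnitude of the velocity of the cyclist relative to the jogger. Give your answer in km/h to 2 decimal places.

11.72 km/h

Taking east as x and north as y: cyclist velocity = (16.090, 15.004) km/h; jogger velocity = (4.386, 14.345) km/h.
Velocity of cyclist relative to jogger = (16.090, 15.004) − (4.386, 14.345) = (11.704, 0.659) km/h.
Magnitude = |(11.704, 0.659)| = 11.723 km/h.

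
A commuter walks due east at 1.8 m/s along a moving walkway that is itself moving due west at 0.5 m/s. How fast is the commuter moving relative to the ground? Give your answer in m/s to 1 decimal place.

1.3 m/s

Taking east as x and north as y: moving walkway velocity = (-0.500, 0.000) m/s; commuter velocity relative to moving walkway = (1.800, 0.000) m/s.
Velocity relative to ground = (-0.500, 0.000) + (1.800, 0.000) = (1.300, 0.000) m/s.
Speed = |(1.300, 0.000)| = 1.300 m/s.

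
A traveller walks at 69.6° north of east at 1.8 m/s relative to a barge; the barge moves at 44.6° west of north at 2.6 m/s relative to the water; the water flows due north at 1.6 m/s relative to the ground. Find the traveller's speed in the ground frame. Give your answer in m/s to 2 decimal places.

5.28 m/s

In east/north components (m/s): traveller relative to barge = (0.627, 1.687); barge relative to water = (-1.826, 1.851); water relative to ground = (0.000, 1.600).
Sum = (-1.198, 5.138) m/s.
Speed = |(-1.198, 5.138)| = 5.276 m/s.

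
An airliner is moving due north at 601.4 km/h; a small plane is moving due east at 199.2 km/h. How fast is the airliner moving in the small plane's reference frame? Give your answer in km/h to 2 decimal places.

Taking east as x and north as y: airliner velocity = (0.000, 601.400) km/h; small plane velocity = (199.200, 0.000) km/h.
Velocity of airliner relative to small plane = (0.000, 601.400) − (199.200, 0.000) = (-199.200, 601.400) km/h.
Magnitude = |(-199.200, 601.400)| = 633.532 km/h.

633.53 km/h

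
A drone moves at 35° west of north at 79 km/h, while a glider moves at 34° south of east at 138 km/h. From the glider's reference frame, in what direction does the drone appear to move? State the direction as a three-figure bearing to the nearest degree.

Taking east as x and north as y: drone velocity = (-45.313, 64.713) km/h; glider velocity = (114.407, -77.169) km/h.
Velocity of drone relative to glider = (-45.313, 64.713) − (114.407, -77.169) = (-159.720, 141.882) km/h.
Bearing = atan2(-159.72, 141.88) = 311.62° clockwise from north.

312°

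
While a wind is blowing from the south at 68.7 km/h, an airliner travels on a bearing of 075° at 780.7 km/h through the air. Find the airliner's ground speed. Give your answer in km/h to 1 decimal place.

801.2 km/h

Taking east as x and north as y: velocity relative to the air = (754.098, 202.060) km/h; the air relative to ground = (0.000, 68.700) km/h.
Velocity relative to ground = (754.098, 202.060) + (0.000, 68.700) = (754.098, 270.760) km/h.
Speed = |(754.098, 270.760)| = 801.234 km/h.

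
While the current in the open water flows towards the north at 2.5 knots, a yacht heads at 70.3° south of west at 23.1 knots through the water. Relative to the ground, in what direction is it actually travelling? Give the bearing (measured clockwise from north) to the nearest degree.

202°

Taking east as x and north as y: velocity relative to the water = (-7.787, -21.748) knots; the water relative to ground = (0.000, 2.500) knots.
Velocity relative to ground = (-7.787, -21.748) + (0.000, 2.500) = (-7.787, -19.248) knots.
Bearing = atan2(-7.79, -19.25) = 202.03° clockwise from north.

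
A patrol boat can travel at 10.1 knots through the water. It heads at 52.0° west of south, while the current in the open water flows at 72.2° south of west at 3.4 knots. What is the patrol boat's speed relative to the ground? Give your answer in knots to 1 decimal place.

Taking east as x and north as y: velocity relative to the water = (-7.959, -6.218) knots; the water relative to ground = (-1.039, -3.237) knots.
Velocity relative to ground = (-7.959, -6.218) + (-1.039, -3.237) = (-8.998, -9.455) knots.
Speed = |(-8.998, -9.455)| = 13.053 knots.

13.1 knots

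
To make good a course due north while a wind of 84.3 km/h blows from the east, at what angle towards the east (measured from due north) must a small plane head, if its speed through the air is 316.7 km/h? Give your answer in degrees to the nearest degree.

15°

The wind pushes perpendicular to the desired track; the heading must have a component into the wind equal to 84.3 km/h: 316.7 sin θ = 84.3.
sin θ = 0.2662, so θ = 15.437°.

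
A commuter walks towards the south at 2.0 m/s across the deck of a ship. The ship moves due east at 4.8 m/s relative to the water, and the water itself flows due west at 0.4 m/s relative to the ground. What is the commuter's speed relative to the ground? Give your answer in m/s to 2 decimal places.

In east/north components (m/s): commuter relative to ship = (0.000, -2.000); ship relative to water = (4.800, 0.000); water relative to ground = (-0.400, 0.000).
Sum = (4.400, -2.000) m/s.
Speed = |(4.400, -2.000)| = 4.833 m/s.

4.83 m/s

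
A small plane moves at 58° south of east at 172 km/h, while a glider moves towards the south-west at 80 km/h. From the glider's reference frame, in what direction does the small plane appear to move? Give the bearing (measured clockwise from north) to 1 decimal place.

121.2°

Taking east as x and north as y: small plane velocity = (91.146, -145.864) km/h; glider velocity = (-56.569, -56.569) km/h.
Velocity of small plane relative to glider = (91.146, -145.864) − (-56.569, -56.569) = (147.715, -89.296) km/h.
Bearing = atan2(147.71, -89.30) = 121.15° clockwise from north.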